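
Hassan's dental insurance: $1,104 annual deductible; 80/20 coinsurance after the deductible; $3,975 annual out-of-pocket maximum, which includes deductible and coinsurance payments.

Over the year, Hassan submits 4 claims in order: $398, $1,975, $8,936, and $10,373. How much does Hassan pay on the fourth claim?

$830

Claim 1 — $398: entire amount goes to the deductible. Patient pays $398; OOP now $398.
Claim 2 — $1,975: $706 to deductible, leaving $1,269; 20% of $1,269 = $253.80. Cost to patient: $959.80. OOP to date $1,357.80.
Claim 3 — $8,936: deductible already satisfied, so patient's share is 20% × $8,936 = $1,787.20. Cost to patient: $1,787.20. OOP to date $3,145.
Claim 4 — $10,373: 20% coinsurance on $10,373 = $2,074.60. OOP would hit $5,219.60 > $3,975, so the cap limits the patient to $3,975 − $3,145 = $830.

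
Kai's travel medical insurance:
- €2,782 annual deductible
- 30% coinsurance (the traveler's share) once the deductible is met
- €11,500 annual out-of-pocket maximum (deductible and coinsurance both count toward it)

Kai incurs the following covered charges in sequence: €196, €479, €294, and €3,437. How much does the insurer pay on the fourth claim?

Claim 1 (€196): all of it applies to the deductible. Traveler pays €196; OOP now €196. Plan pays €196 − €196 = €0.
Claim 2 (€479): all of it applies to the deductible. Traveler owes €479 (running OOP €675). Insurer: €479 − €479 = €0.
Claim 3 (€294): all of it applies to the deductible. Traveler owes €294 (running OOP €969). Insurer: €294 − €294 = €0.
Claim 4 (€3,437): €1,813 finishes the deductible; €1,624 goes to coinsurance; 30% of €1,624 = €487.20. Cost to traveler: €2,300.20. OOP to date €3,269.20. Insurer: €3,437 − €2,300.20 = €1,136.80.

€1,136.80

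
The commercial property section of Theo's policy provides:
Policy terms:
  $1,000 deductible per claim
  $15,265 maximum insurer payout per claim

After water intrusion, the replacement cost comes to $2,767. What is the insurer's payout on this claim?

Subtract the deductible: $2,767 − $1,000 = $1,767.
That's under the $15,265 cap, so the insurer reimburses the full $1,767.

$1,767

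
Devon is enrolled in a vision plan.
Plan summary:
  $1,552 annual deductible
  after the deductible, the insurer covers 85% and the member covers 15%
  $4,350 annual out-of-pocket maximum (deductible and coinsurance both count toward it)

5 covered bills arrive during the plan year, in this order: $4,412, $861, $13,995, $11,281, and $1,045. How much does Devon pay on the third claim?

$2,099.25

Claim 1 — $4,412: $1,552 finishes the deductible; $2,860 goes to coinsurance; 15% of $2,860 = $429. Cost to member: $1,981. OOP to date $1,981.
Claim 2 — $861: deductible met; 15% of $861 = $129.15. Cost to member: $129.15. OOP to date $2,110.15.
Claim 3 — $13,995: 15% coinsurance on $13,995 = $2,099.25. Member owes $2,099.25 (running OOP $4,209.40).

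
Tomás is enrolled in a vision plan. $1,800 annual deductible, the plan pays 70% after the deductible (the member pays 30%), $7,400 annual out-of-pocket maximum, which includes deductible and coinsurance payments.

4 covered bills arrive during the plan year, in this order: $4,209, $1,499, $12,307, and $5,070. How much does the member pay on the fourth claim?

Claim 1 — $4,209: deductible takes $1,800, $2,409 remains; coinsurance $2,409 × 30% = $722.70. Member owes $2,522.70 (running OOP $2,522.70).
Claim 2 — $1,499: 30% coinsurance on $1,499 = $449.70. Member owes $449.70 (running OOP $2,972.40).
Claim 3 — $12,307: 30% coinsurance on $12,307 = $3,692.10. Member owes $3,692.10 (running OOP $6,664.50).
Claim 4 — $5,070: deductible met; 30% of $5,070 = $1,521. OOP would hit $8,185.50 > $7,400, so the cap limits the member to $7,400 − $6,664.50 = $735.50.

$735.50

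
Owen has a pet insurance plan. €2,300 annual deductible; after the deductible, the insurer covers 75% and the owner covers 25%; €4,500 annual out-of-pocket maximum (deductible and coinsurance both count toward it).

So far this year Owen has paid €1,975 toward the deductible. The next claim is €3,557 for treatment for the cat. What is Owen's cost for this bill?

€1,975 of the €2,300 deductible is already met, leaving €325.
That leaves €3,557 − €325 = €3,232 for coinsurance.
Coinsurance: €3,232 × 25% = €808.
So the owner owes €325 + €808 = €1,133 before any cap.
Total out-of-pocket so far would be €1,975 + €1,133 = €3,108, below the €4,500 cap — no reduction.

€1,133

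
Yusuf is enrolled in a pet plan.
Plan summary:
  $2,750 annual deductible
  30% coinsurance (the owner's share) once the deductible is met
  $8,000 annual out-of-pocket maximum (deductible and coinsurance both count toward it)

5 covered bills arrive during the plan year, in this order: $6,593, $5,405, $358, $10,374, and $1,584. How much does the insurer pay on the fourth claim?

$8,005.80

Claim 1 — $6,593: $2,750 finishes the deductible; $3,843 goes to coinsurance; owner's 30% is $1,152.90. Owner owes $3,902.90 (running OOP $3,902.90). Insurer: $6,593 − $3,902.90 = $2,690.10.
Claim 2 — $5,405: 30% coinsurance on $5,405 = $1,621.50. Owner owes $1,621.50 (running OOP $5,524.40). Insurer: $5,405 − $1,621.50 = $3,783.50.
Claim 3 — $358: deductible already satisfied, so owner's share is 30% × $358 = $107.40. Owner pays $107.40; OOP now $5,631.80. Insurer: $358 − $107.40 = $250.60.
Claim 4 — $10,374: deductible already satisfied, so owner's share is 30% × $10,374 = $3,112.20. That would push OOP to $8,744, over the $8,000 cap, so owner pays $8,000 − $5,631.80 = $2,368.20. Insurer: $10,374 − $2,368.20 = $8,005.80.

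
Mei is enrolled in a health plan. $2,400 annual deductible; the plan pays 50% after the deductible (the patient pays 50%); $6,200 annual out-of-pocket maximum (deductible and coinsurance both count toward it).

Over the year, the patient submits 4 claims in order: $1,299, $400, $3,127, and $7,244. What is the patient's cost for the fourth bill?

$2,587

Bill 1, $1,299: all of it applies to the deductible. Patient owes $1,299 (running OOP $1,299).
Bill 2, $400: fully absorbed by the deductible. Patient owes $400 (running OOP $1,699).
Bill 3, $3,127: deductible takes $701, $2,426 remains; patient's 50% is $1,213. Cost to patient: $1,914. OOP to date $3,613.
Bill 4, $7,244: deductible already satisfied, so patient's share is 50% × $7,244 = $3,622. That would push OOP to $7,235, over the $6,200 cap, so patient pays $6,200 − $3,613 = $2,587.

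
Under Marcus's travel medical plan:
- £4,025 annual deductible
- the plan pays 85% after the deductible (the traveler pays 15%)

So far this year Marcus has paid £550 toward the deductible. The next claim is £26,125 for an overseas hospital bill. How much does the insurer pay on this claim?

£550 of the £4,025 deductible is already met, leaving £3,475.
That leaves £26,125 − £3,475 = £22,650 for coinsurance.
15% of £22,650 = £3,397.50 falls to the traveler.
Traveler responsibility: £3,475 + £3,397.50 = £6,872.50.
The insurer covers the remainder: £26,125 − £6,872.50 = £19,252.50.

£19,252.50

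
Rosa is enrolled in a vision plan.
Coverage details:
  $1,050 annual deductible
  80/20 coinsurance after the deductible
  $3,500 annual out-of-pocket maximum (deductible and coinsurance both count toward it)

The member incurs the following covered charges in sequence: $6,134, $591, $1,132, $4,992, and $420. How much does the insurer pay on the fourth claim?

Bill 1, $6,134: $1,050 to deductible, leaving $5,084; member's 20% is $1,016.80. Cost to member: $2,066.80. OOP to date $2,066.80. Plan pays $6,134 − $2,066.80 = $4,067.20.
Bill 2, $591: 20% coinsurance on $591 = $118.20. Member pays $118.20; OOP now $2,185. Plan pays $591 − $118.20 = $472.80.
Bill 3, $1,132: deductible met; 20% of $1,132 = $226.40. Cost to member: $226.40. OOP to date $2,411.40. Plan pays $1,132 − $226.40 = $905.60.
Bill 4, $4,992: 20% coinsurance on $4,992 = $998.40. Member pays $998.40; OOP now $3,409.80. Insurer: $4,992 − $998.40 = $3,993.60.

$3,993.60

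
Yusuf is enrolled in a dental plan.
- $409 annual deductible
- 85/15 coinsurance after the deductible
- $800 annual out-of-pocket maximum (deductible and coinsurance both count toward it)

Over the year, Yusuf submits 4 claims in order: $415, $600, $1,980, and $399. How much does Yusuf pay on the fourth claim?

$3.10

Claim 1 — $415: deductible takes $409, $6 remains; patient's 15% is $0.90. Patient owes $409.90 (running OOP $409.90).
Claim 2 — $600: 15% coinsurance on $600 = $90. Patient owes $90 (running OOP $499.90).
Claim 3 — $1,980: deductible already satisfied, so patient's share is 15% × $1,980 = $297. Cost to patient: $297. OOP to date $796.90.
Claim 4 — $399: deductible already satisfied, so patient's share is 15% × $399 = $59.85. That would push OOP to $856.75, over the $800 cap, so patient pays $800 − $796.90 = $3.10.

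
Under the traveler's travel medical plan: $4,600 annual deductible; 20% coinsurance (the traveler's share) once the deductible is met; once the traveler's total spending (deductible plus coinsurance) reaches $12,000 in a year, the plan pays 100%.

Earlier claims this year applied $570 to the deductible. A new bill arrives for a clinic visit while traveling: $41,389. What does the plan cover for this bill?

Deductible still to meet: $4,600 − $570 = $4,030.
After the $4,030 deductible portion, $41,389 − $4,030 = $37,359 is subject to coinsurance.
20% of $37,359 = $7,471.80 falls to the traveler.
Traveler responsibility before any cap: $4,030 + $7,471.80 = $11,501.80.
That would bring total out-of-pocket to $12,071.80, past the $12,000 cap. The traveler is capped at $12,000 − $570 = $11,430 on this claim.
The insurer covers the remainder: $41,389 − $11,430 = $29,959.

$29,959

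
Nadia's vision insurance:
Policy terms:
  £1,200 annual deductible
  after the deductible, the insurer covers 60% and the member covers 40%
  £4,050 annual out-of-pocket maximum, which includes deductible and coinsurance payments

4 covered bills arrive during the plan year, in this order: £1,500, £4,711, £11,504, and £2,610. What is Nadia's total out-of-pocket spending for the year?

£4,050

Bill 1, £1,500: £1,200 finishes the deductible; £300 goes to coinsurance; coinsurance £300 × 40% = £120. Member owes £1,320 (running OOP £1,320).
Bill 2, £4,711: deductible met; 40% of £4,711 = £1,884.40. Member pays £1,884.40; OOP now £3,204.40.
Bill 3, £11,504: 40% coinsurance on £11,504 = £4,601.60. That would push OOP to £7,806, over the £4,050 cap, so member pays £4,050 − £3,204.40 = £845.60.
Bill 4, £2,610: 40% coinsurance on £2,610 = £1,044. That would push OOP to £5,094, over the £4,050 cap, so member pays £4,050 − £4,050 = £0.
Total paid by the member: £1,320 + £1,884.40 + £845.60 + £0 = £4,050.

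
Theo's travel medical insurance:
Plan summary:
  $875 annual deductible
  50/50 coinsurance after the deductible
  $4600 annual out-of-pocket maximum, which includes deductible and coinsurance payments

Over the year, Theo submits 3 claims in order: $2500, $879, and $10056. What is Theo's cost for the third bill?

$2473

#1 ($2500): $875 to deductible, leaving $1625; coinsurance $1625 × 50% = $812.50. Cost to traveler: $1687.50. OOP to date $1687.50.
#2 ($879): deductible already satisfied, so traveler's share is 50% × $879 = $439.50. Traveler owes $439.50 (running OOP $2127).
#3 ($10056): deductible already satisfied, so traveler's share is 50% × $10056 = $5028. Adding that to $2127 gives $7155, past the $4600 cap; traveler pays only $4600 − $2127 = $2473.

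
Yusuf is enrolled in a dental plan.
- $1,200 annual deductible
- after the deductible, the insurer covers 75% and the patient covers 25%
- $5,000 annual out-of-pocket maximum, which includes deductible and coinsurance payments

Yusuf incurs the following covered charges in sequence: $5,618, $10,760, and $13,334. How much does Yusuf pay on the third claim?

#1 ($5,618): deductible takes $1,200, $4,418 remains; patient's 25% is $1,104.50. Patient pays $2,304.50; OOP now $2,304.50.
#2 ($10,760): 25% coinsurance on $10,760 = $2,690. Patient pays $2,690; OOP now $4,994.50.
#3 ($13,334): deductible met; 25% of $13,334 = $3,333.50. Adding that to $4,994.50 gives $8,328, past the $5,000 cap; patient pays only $5,000 − $4,994.50 = $5.50.

$5.50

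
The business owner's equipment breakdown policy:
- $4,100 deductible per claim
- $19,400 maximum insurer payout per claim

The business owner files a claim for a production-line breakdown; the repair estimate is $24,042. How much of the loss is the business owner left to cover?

Less the $4,100 deductible: $24,042 − $4,100 = $19,942.
The $19,400 per-incident cap binds; insurer pays $19,400.
Business owner's share is the uncovered remainder: $24,042 − $19,400 = $4,642.

$4,642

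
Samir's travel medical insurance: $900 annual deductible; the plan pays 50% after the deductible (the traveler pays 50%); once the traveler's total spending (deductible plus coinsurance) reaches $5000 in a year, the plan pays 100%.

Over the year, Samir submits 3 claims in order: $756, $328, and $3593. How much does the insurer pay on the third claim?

$1796.50

Bill 1, $756: entire amount goes to the deductible. Traveler pays $756; OOP now $756. Plan pays $756 − $756 = $0.
Bill 2, $328: deductible takes $144, $184 remains; traveler's 50% is $92. Cost to traveler: $236. OOP to date $992. Insurer: $328 − $236 = $92.
Bill 3, $3593: deductible already satisfied, so traveler's share is 50% × $3593 = $1796.50. Traveler owes $1796.50 (running OOP $2788.50). Insurer: $3593 − $1796.50 = $1796.50.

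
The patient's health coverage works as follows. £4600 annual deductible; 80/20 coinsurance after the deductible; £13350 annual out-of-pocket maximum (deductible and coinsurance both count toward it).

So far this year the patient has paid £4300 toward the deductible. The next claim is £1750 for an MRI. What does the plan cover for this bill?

Remaining deductible: £4600 − £4300 = £300.
The remaining £1450 (= £1750 − £300) moves to coinsurance.
20% of £1450 = £290 falls to the patient.
So the patient owes £300 + £290 = £590 before any cap.
Cumulative spending £4300 + £590 = £4890 stays under the £13350 maximum.
The insurer covers the remainder: £1750 − £590 = £1160.

£1160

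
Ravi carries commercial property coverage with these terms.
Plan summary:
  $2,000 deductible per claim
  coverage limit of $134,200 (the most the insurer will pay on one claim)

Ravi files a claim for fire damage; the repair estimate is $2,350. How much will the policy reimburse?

$350

After the deductible, $2,350 − $2,000 = $350 remains.
$350 ≤ $134,200, so the limit doesn't bind; insurer pays $350.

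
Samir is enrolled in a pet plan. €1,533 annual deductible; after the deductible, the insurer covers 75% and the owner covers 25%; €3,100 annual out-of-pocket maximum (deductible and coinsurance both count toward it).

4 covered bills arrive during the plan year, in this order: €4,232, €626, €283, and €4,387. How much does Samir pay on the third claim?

Claim 1 (€4,232): €1,533 finishes the deductible; €2,699 goes to coinsurance; coinsurance €2,699 × 25% = €674.75. Owner owes €2,207.75 (running OOP €2,207.75).
Claim 2 (€626): deductible already satisfied, so owner's share is 25% × €626 = €156.50. Cost to owner: €156.50. OOP to date €2,364.25.
Claim 3 (€283): deductible already satisfied, so owner's share is 25% × €283 = €70.75. Owner pays €70.75; OOP now €2,435.

€70.75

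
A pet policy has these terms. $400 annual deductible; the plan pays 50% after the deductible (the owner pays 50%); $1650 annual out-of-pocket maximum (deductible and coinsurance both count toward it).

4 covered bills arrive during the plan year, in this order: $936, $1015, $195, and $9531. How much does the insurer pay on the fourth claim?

Bill 1, $936: $400 to deductible, leaving $536; coinsurance $536 × 50% = $268. Owner owes $668 (running OOP $668). Insurer: $936 − $668 = $268.
Bill 2, $1015: 50% coinsurance on $1015 = $507.50. Owner pays $507.50; OOP now $1175.50. Plan pays $1015 − $507.50 = $507.50.
Bill 3, $195: deductible met; 50% of $195 = $97.50. Owner owes $97.50 (running OOP $1273). Insurer: $195 − $97.50 = $97.50.
Bill 4, $9531: deductible met; 50% of $9531 = $4765.50. Adding that to $1273 gives $6038.50, past the $1650 cap; owner pays only $1650 − $1273 = $377. Plan pays $9531 − $377 = $9154.

$9154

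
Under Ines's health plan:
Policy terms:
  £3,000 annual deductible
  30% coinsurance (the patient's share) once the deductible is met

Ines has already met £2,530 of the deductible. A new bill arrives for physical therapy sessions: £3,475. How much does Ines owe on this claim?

Remaining deductible: £3,000 − £2,530 = £470.
After the £470 deductible portion, £3,475 − £470 = £3,005 is subject to coinsurance.
Patient's 30% share of £3,005 is £901.50.
Patient responsibility: £470 + £901.50 = £1,371.50.

£1,371.50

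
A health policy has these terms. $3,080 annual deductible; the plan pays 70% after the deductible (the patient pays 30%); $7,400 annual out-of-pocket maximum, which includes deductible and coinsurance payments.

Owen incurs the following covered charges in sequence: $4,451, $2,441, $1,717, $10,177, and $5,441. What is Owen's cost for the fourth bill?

#1 ($4,451): $3,080 to deductible, leaving $1,371; 30% of $1,371 = $411.30. Cost to patient: $3,491.30. OOP to date $3,491.30.
#2 ($2,441): deductible already satisfied, so patient's share is 30% × $2,441 = $732.30. Cost to patient: $732.30. OOP to date $4,223.60.
#3 ($1,717): deductible already satisfied, so patient's share is 30% × $1,717 = $515.10. Patient pays $515.10; OOP now $4,738.70.
#4 ($10,177): deductible met; 30% of $10,177 = $3,053.10. That would push OOP to $7,791.80, over the $7,400 cap, so patient pays $7,400 − $4,738.70 = $2,661.30.

$2,661.30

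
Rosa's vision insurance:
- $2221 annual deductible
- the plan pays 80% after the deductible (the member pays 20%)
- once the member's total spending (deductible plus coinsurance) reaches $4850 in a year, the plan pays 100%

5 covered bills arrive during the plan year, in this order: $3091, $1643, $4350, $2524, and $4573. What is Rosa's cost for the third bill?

$870

Claim 1 ($3091): $2221 finishes the deductible; $870 goes to coinsurance; coinsurance $870 × 20% = $174. Member pays $2395; OOP now $2395.
Claim 2 ($1643): 20% coinsurance on $1643 = $328.60. Cost to member: $328.60. OOP to date $2723.60.
Claim 3 ($4350): 20% coinsurance on $4350 = $870. Member pays $870; OOP now $3593.60.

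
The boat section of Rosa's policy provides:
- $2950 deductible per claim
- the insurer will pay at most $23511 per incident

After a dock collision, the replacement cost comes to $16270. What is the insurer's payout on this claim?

After the deductible, $16270 − $2950 = $13320 remains.
That's under the $23511 cap, so the insurer reimburses the full $13320.

$13320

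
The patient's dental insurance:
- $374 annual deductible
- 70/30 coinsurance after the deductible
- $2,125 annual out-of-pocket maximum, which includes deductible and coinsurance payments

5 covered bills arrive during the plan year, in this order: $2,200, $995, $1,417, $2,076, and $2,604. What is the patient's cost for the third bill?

$425.10

Claim 1 ($2,200): $374 finishes the deductible; $1,826 goes to coinsurance; coinsurance $1,826 × 30% = $547.80. Patient pays $921.80; OOP now $921.80.
Claim 2 ($995): deductible already satisfied, so patient's share is 30% × $995 = $298.50. Patient pays $298.50; OOP now $1,220.30.
Claim 3 ($1,417): 30% coinsurance on $1,417 = $425.10. Cost to patient: $425.10. OOP to date $1,645.40.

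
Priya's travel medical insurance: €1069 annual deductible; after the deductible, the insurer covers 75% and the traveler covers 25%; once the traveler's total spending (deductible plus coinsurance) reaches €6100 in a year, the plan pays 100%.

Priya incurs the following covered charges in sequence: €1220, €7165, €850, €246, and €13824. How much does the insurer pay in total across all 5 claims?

Claim 1 — €1220: €1069 to deductible, leaving €151; 25% of €151 = €37.75. Traveler pays €1106.75; OOP now €1106.75. Plan pays €1220 − €1106.75 = €113.25.
Claim 2 — €7165: deductible already satisfied, so traveler's share is 25% × €7165 = €1791.25. Traveler owes €1791.25 (running OOP €2898). Plan pays €7165 − €1791.25 = €5373.75.
Claim 3 — €850: 25% coinsurance on €850 = €212.50. Cost to traveler: €212.50. OOP to date €3110.50. Plan pays €850 − €212.50 = €637.50.
Claim 4 — €246: deductible met; 25% of €246 = €61.50. Cost to traveler: €61.50. OOP to date €3172. Plan pays €246 − €61.50 = €184.50.
Claim 5 — €13824: 25% coinsurance on €13824 = €3456. That would push OOP to €6628, over the €6100 cap, so traveler pays €6100 − €3172 = €2928. Insurer: €13824 − €2928 = €10896.
Insurer total = bills − traveler's total = €23305 − €6100 = €17205.

€17205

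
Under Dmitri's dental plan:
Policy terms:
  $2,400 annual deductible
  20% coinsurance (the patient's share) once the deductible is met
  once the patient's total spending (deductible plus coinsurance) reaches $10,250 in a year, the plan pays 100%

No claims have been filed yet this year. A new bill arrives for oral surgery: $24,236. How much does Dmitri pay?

Deductible not yet touched, so the first $2,400 of the bill goes to the deductible.
The remaining $21,836 (= $24,236 − $2,400) moves to coinsurance.
Coinsurance: $21,836 × 20% = $4,367.20.
That puts the patient's cost at $2,400 + $4,367.20 = $6,767.20 before any cap.
Cumulative spending $0 + $6,767.20 = $6,767.20 stays under the $10,250 maximum.

$6,767.20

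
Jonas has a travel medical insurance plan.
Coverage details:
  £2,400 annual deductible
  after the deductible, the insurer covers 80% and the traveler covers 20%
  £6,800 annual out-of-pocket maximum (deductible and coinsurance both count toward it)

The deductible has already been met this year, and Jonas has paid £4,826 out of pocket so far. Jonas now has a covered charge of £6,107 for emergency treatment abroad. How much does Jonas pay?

£1,221.40

With the deductible met, the entire £6,107 is subject to coinsurance.
20% of £6,107 = £1,221.40 falls to the traveler.
Cumulative spending £4,826 + £1,221.40 = £6,047.40 stays under the £6,800 maximum.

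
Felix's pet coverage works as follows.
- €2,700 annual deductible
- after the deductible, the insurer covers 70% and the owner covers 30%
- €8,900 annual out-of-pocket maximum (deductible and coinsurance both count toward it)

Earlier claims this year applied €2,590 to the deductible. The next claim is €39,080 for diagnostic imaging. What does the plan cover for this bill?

€2,590 of the €2,700 deductible is already met, leaving €110.
That leaves €39,080 − €110 = €38,970 for coinsurance.
Coinsurance: €38,970 × 30% = €11,691.
So the owner owes €110 + €11,691 = €11,801 before any cap.
Adding €11,801 to the €2,590 already spent would give €14,391, which exceeds the €8,900 cap; the owner pays just €8,900 − €2,590 = €6,310.
Insurer pays the balance: €39,080 − €6,310 = €32,770.

€32,770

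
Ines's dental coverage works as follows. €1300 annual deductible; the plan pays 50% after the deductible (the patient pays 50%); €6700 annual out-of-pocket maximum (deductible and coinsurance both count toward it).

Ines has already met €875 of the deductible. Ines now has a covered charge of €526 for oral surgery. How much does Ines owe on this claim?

Remaining deductible: €1300 − €875 = €425.
That leaves €526 − €425 = €101 for coinsurance.
Patient's 50% share of €101 is €50.50.
Patient responsibility before any cap: €425 + €50.50 = €475.50.
Year-to-date out-of-pocket becomes €875 + €475.50 = €1350.50, still under the €6700 maximum, so no cap applies.

€475.50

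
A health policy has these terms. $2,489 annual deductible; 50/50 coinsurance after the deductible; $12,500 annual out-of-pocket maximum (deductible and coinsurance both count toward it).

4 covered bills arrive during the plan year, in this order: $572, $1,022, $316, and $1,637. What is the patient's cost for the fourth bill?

$1,108

Bill 1, $572: fully absorbed by the deductible. Patient pays $572; OOP now $572.
Bill 2, $1,022: fully absorbed by the deductible. Cost to patient: $1,022. OOP to date $1,594.
Bill 3, $316: entire amount goes to the deductible. Cost to patient: $316. OOP to date $1,910.
Bill 4, $1,637: $579 finishes the deductible; $1,058 goes to coinsurance; 50% of $1,058 = $529. Patient owes $1,108 (running OOP $3,018).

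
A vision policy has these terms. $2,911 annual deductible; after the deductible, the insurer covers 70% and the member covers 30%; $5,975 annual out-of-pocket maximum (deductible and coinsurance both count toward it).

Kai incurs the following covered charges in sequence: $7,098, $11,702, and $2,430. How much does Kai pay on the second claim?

$1,807.90

Claim 1 ($7,098): deductible takes $2,911, $4,187 remains; member's 30% is $1,256.10. Member pays $4,167.10; OOP now $4,167.10.
Claim 2 ($11,702): deductible met; 30% of $11,702 = $3,510.60. OOP would hit $7,677.70 > $5,975, so the cap limits the member to $5,975 − $4,167.10 = $1,807.90.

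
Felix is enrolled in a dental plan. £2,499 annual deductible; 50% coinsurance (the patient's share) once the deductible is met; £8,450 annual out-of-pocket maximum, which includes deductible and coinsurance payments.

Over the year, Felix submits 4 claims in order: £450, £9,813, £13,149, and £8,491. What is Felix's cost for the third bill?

#1 (£450): entire amount goes to the deductible. Patient owes £450 (running OOP £450).
#2 (£9,813): deductible takes £2,049, £7,764 remains; coinsurance £7,764 × 50% = £3,882. Patient pays £5,931; OOP now £6,381.
#3 (£13,149): deductible met; 50% of £13,149 = £6,574.50. That would push OOP to £12,955.50, over the £8,450 cap, so patient pays £8,450 − £6,381 = £2,069.

£2,069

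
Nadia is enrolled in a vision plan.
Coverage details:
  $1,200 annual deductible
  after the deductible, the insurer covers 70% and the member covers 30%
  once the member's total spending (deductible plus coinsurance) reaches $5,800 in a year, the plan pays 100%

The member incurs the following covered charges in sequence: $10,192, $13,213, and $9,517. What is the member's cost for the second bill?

Claim 1 ($10,192): $1,200 finishes the deductible; $8,992 goes to coinsurance; member's 30% is $2,697.60. Member pays $3,897.60; OOP now $3,897.60.
Claim 2 ($13,213): deductible already satisfied, so member's share is 30% × $13,213 = $3,963.90. OOP would hit $7,861.50 > $5,800, so the cap limits the member to $5,800 − $3,897.60 = $1,902.40.

$1,902.40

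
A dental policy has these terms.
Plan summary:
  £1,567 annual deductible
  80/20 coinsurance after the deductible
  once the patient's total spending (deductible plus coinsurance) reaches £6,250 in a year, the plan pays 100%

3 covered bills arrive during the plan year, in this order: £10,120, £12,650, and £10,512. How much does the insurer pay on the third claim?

Claim 1 (£10,120): deductible takes £1,567, £8,553 remains; patient's 20% is £1,710.60. Cost to patient: £3,277.60. OOP to date £3,277.60. Insurer: £10,120 − £3,277.60 = £6,842.40.
Claim 2 (£12,650): deductible already satisfied, so patient's share is 20% × £12,650 = £2,530. Cost to patient: £2,530. OOP to date £5,807.60. Plan pays £12,650 − £2,530 = £10,120.
Claim 3 (£10,512): 20% coinsurance on £10,512 = £2,102.40. OOP would hit £7,910 > £6,250, so the cap limits the patient to £6,250 − £5,807.60 = £442.40. Plan pays £10,512 − £442.40 = £10,069.60.

£10,069.60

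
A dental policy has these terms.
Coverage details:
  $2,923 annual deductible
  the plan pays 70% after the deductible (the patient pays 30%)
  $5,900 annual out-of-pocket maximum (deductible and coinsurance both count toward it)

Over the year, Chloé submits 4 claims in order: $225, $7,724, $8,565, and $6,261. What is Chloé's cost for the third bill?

$1,469.20

#1 ($225): fully absorbed by the deductible. Patient owes $225 (running OOP $225).
#2 ($7,724): deductible takes $2,698, $5,026 remains; patient's 30% is $1,507.80. Patient pays $4,205.80; OOP now $4,430.80.
#3 ($8,565): 30% coinsurance on $8,565 = $2,569.50. Adding that to $4,430.80 gives $7,000.30, past the $5,900 cap; patient pays only $5,900 − $4,430.80 = $1,469.20.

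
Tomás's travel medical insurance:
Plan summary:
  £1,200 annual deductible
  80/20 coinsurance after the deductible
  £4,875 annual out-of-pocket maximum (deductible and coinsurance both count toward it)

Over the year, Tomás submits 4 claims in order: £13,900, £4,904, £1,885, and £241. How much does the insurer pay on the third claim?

#1 (£13,900): deductible takes £1,200, £12,700 remains; 20% of £12,700 = £2,540. Traveler pays £3,740; OOP now £3,740. Insurer: £13,900 − £3,740 = £10,160.
#2 (£4,904): deductible met; 20% of £4,904 = £980.80. Cost to traveler: £980.80. OOP to date £4,720.80. Plan pays £4,904 − £980.80 = £3,923.20.
#3 (£1,885): deductible met; 20% of £1,885 = £377. OOP would hit £5,097.80 > £4,875, so the cap limits the traveler to £4,875 − £4,720.80 = £154.20. Plan pays £1,885 − £154.20 = £1,730.80.

£1,730.80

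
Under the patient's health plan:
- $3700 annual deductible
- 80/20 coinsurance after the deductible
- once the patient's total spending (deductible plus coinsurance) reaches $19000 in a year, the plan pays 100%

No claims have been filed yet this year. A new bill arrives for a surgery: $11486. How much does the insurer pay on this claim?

The full $3700 deductible is still open; $3700 of this bill applies to it.
The remaining $7786 (= $11486 − $3700) moves to coinsurance.
Patient's 20% share of $7786 is $1557.20.
That puts the patient's cost at $3700 + $1557.20 = $5257.20 before any cap.
Year-to-date out-of-pocket becomes $0 + $5257.20 = $5257.20, still under the $19000 maximum, so no cap applies.
The plan picks up $11486 − $5257.20 = $6228.80.

$6228.80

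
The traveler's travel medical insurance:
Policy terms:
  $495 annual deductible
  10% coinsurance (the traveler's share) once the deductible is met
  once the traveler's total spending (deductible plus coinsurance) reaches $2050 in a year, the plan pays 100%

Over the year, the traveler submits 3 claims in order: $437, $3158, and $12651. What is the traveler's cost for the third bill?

#1 ($437): all of it applies to the deductible. Cost to traveler: $437. OOP to date $437.
#2 ($3158): deductible takes $58, $3100 remains; traveler's 10% is $310. Traveler owes $368 (running OOP $805).
#3 ($12651): deductible met; 10% of $12651 = $1265.10. That would push OOP to $2070.10, over the $2050 cap, so traveler pays $2050 − $805 = $1245.

$1245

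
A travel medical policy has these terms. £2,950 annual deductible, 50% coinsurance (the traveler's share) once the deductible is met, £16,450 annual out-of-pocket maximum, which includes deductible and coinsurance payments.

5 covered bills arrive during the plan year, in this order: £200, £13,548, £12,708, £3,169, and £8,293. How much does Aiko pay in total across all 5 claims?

£16,450

Claim 1 (£200): all of it applies to the deductible. Traveler pays £200; OOP now £200.
Claim 2 (£13,548): £2,750 to deductible, leaving £10,798; traveler's 50% is £5,399. Cost to traveler: £8,149. OOP to date £8,349.
Claim 3 (£12,708): deductible already satisfied, so traveler's share is 50% × £12,708 = £6,354. Traveler pays £6,354; OOP now £14,703.
Claim 4 (£3,169): 50% coinsurance on £3,169 = £1,584.50. Cost to traveler: £1,584.50. OOP to date £16,287.50.
Claim 5 (£8,293): deductible met; 50% of £8,293 = £4,146.50. That would push OOP to £20,434, over the £16,450 cap, so traveler pays £16,450 − £16,287.50 = £162.50.
Total paid by the traveler: £200 + £8,149 + £6,354 + £1,584.50 + £162.50 = £16,450.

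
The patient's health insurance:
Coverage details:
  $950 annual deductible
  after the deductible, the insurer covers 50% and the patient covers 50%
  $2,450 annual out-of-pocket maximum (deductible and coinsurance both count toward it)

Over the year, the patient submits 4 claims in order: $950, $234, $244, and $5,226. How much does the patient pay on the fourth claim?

$1,261

Bill 1, $950: entire amount goes to the deductible. Patient owes $950 (running OOP $950).
Bill 2, $234: deductible met; 50% of $234 = $117. Patient owes $117 (running OOP $1,067).
Bill 3, $244: deductible already satisfied, so patient's share is 50% × $244 = $122. Cost to patient: $122. OOP to date $1,189.
Bill 4, $5,226: 50% coinsurance on $5,226 = $2,613. Adding that to $1,189 gives $3,802, past the $2,450 cap; patient pays only $2,450 − $1,189 = $1,261.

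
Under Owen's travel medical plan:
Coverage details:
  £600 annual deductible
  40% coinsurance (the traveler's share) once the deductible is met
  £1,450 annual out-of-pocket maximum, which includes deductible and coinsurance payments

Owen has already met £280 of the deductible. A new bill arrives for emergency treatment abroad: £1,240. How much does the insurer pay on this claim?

Remaining deductible: £600 − £280 = £320.
After the £320 deductible portion, £1,240 − £320 = £920 is subject to coinsurance.
Traveler's 40% share of £920 is £368.
That puts the traveler's cost at £320 + £368 = £688 before any cap.
Year-to-date out-of-pocket becomes £280 + £688 = £968, still under the £1,450 maximum, so no cap applies.
The insurer covers the remainder: £1,240 − £688 = £552.

£552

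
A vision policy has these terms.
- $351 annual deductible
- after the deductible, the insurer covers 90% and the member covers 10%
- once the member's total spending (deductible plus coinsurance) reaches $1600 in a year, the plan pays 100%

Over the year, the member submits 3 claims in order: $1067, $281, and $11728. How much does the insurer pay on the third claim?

Claim 1 ($1067): deductible takes $351, $716 remains; coinsurance $716 × 10% = $71.60. Member pays $422.60; OOP now $422.60. Plan pays $1067 − $422.60 = $644.40.
Claim 2 ($281): deductible met; 10% of $281 = $28.10. Cost to member: $28.10. OOP to date $450.70. Plan pays $281 − $28.10 = $252.90.
Claim 3 ($11728): 10% coinsurance on $11728 = $1172.80. OOP would hit $1623.50 > $1600, so the cap limits the member to $1600 − $450.70 = $1149.30. Plan pays $11728 − $1149.30 = $10578.70.

$10578.70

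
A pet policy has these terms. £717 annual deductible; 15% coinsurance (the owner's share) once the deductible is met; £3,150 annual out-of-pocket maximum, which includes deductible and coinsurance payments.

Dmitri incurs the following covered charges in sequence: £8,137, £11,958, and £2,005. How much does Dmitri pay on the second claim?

£1,320

#1 (£8,137): £717 to deductible, leaving £7,420; 15% of £7,420 = £1,113. Cost to owner: £1,830. OOP to date £1,830.
#2 (£11,958): 15% coinsurance on £11,958 = £1,793.70. OOP would hit £3,623.70 > £3,150, so the cap limits the owner to £3,150 − £1,830 = £1,320.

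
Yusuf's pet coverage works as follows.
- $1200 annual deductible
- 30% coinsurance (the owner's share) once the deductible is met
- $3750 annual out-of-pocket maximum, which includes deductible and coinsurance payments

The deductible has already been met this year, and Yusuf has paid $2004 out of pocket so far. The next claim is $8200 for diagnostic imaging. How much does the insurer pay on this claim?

The deductible is already satisfied, so the full bill goes to coinsurance.
Coinsurance: $8200 × 30% = $2460.
Adding $2460 to the $2004 already spent would give $4464, which exceeds the $3750 cap; the owner pays just $3750 − $2004 = $1746.
The plan picks up $8200 − $1746 = $6454.

$6454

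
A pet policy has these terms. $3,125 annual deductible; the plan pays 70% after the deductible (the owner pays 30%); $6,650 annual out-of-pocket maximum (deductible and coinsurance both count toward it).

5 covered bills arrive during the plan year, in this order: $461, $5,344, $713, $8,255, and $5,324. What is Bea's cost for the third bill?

$213.90

Claim 1 ($461): fully absorbed by the deductible. Owner owes $461 (running OOP $461).
Claim 2 ($5,344): $2,664 to deductible, leaving $2,680; 30% of $2,680 = $804. Owner pays $3,468; OOP now $3,929.
Claim 3 ($713): deductible met; 30% of $713 = $213.90. Owner owes $213.90 (running OOP $4,142.90).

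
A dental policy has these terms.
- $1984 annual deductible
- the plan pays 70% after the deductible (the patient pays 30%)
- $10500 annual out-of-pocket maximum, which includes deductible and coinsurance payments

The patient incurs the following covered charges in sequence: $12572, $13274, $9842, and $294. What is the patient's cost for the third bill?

Bill 1, $12572: deductible takes $1984, $10588 remains; patient's 30% is $3176.40. Cost to patient: $5160.40. OOP to date $5160.40.
Bill 2, $13274: deductible already satisfied, so patient's share is 30% × $13274 = $3982.20. Cost to patient: $3982.20. OOP to date $9142.60.
Bill 3, $9842: deductible met; 30% of $9842 = $2952.60. That would push OOP to $12095.20, over the $10500 cap, so patient pays $10500 − $9142.60 = $1357.40.

$1357.40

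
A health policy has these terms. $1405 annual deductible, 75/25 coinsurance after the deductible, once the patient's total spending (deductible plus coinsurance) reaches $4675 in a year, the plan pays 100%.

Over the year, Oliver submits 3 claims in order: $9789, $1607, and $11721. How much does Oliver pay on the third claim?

Claim 1 — $9789: $1405 to deductible, leaving $8384; 25% of $8384 = $2096. Patient owes $3501 (running OOP $3501).
Claim 2 — $1607: 25% coinsurance on $1607 = $401.75. Patient pays $401.75; OOP now $3902.75.
Claim 3 — $11721: deductible already satisfied, so patient's share is 25% × $11721 = $2930.25. OOP would hit $6833 > $4675, so the cap limits the patient to $4675 − $3902.75 = $772.25.

$772.25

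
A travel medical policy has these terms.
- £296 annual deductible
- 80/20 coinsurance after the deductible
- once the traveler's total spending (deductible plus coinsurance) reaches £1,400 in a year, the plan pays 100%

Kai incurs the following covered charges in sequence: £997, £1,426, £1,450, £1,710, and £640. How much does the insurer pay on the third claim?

£1,160

Bill 1, £997: deductible takes £296, £701 remains; coinsurance £701 × 20% = £140.20. Traveler pays £436.20; OOP now £436.20. Insurer: £997 − £436.20 = £560.80.
Bill 2, £1,426: deductible already satisfied, so traveler's share is 20% × £1,426 = £285.20. Cost to traveler: £285.20. OOP to date £721.40. Plan pays £1,426 − £285.20 = £1,140.80.
Bill 3, £1,450: deductible met; 20% of £1,450 = £290. Traveler pays £290; OOP now £1,011.40. Plan pays £1,450 − £290 = £1,160.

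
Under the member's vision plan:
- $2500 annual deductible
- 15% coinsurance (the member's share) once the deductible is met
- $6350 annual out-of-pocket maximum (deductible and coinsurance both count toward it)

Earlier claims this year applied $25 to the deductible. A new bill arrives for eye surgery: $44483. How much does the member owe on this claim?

$6325

$25 of the $2500 deductible is already met, leaving $2475.
The remaining $42008 (= $44483 − $2475) moves to coinsurance.
15% of $42008 = $6301.20 falls to the member.
That puts the member's cost at $2475 + $6301.20 = $8776.20 before any cap.
Adding $8776.20 to the $25 already spent would give $8801.20, which exceeds the $6350 cap; the member pays just $6350 − $25 = $6325.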